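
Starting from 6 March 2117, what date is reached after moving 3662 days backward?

25 February 2107

Count 3662 days before March 6, 2117:
Day-of-year of February 25, 2107: 56.
Day-of-year of March 6, 2117: 65.
2107 has 365 days, so 365 − 56 = 309 days remain in 2107.
Full years 2108–2116: 6 common + 3 leap = 6×365 + 3×366 = 3288 days.
Total: 309 + 3288 + 65 = 3662 days.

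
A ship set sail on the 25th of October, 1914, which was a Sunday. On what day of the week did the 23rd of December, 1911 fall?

Count forward from the earlier date (December 23, 1911) to the later (October 25, 1914):
Day-of-year of December 23, 1911: 357.
Day-of-year of October 25, 1914: 298.
1911 has 365 days, so 365 − 357 = 8 days remain in 1911.
Full years: 1912: 366; 1913: 365. Sum = 731.
Total: 8 + 731 + 298 = 1037 days.
1037 mod 7 = 1, so 1 day before Sunday is Saturday.

Saturday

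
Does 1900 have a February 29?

No

1900 is not a leap year (divisible by 100 but not 400).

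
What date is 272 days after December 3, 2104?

September 1, 2105

Count 272 days after December 3, 2104:
December 2104: 31 − 3 = 28 days remain.
Then January (31), February 2105 (28), March (31), April (30), May (31), June (30), July (31), August (31): 31 + 28 + 31 + 30 + 31 + 30 + 31 + 31 = 243 days.
September 1, 2105: 1 day.
Residual: 272 days.
Total: 272 days.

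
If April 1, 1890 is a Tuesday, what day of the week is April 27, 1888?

Count forward from the earlier date (April 27, 1888) to the later (April 1, 1890):
Day-of-year of April 27, 1888: 118.
Day-of-year of April 1, 1890: 91.
1888 has 366 days, so 366 − 118 = 248 days remain in 1888.
Full years: 1889: 365. Sum = 365.
Total: 248 + 365 + 91 = 704 days.
704 mod 7 = 4, so 4 days before Tuesday is Friday.

Friday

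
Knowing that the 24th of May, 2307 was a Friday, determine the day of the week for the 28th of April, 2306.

Saturday

Count forward from the earlier date (April 28, 2306) to the later (May 24, 2307):
April 28, 2306 → April 28, 2307: 365 days.
April 2307: 30 − 28 = 2 days remain.
May 1–24, 2307: 24 days.
Residual: 26 days.
Total: 391 days.
391 mod 7 = 6, so 6 days before Friday is Saturday.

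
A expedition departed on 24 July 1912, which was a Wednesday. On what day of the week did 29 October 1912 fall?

July 1912: 31 − 24 = 7 days remain.
Then August (31), September (30): 31 + 30 = 61 days.
October 1–29, 1912: 29 days.
Total: 7 + 61 + 29 = 97 days.
97 mod 7 = 6, so 6 days after Wednesday is Tuesday.

Tuesday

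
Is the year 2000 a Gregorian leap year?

Yes

2000 is a leap year (divisible by 400).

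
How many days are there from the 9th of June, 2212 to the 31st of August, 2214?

813

Day-of-year of June 9, 2212: 161.
Day-of-year of August 31, 2214: 243.
2212 has 366 days, so 366 − 161 = 205 days remain in 2212.
Full years: 2213: 365. Sum = 365.
Total: 205 + 365 + 243 = 813 days.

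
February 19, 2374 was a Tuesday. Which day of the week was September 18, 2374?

Wednesday

February 2374: 28 − 19 = 9 days remain (2374 is not a leap year, so February has 28 days).
Then March (31), April (30), May (31), June (30), July (31), August (31): 31 + 30 + 31 + 30 + 31 + 31 = 184 days.
September 1–18, 2374: 18 days.
Total: 9 + 184 + 18 = 211 days.
211 mod 7 = 1, so 1 day after Tuesday is Wednesday.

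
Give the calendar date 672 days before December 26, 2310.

February 22, 2309

Count 672 days before December 26, 2310:
February 2309: 28 − 22 = 6 days remain (2309 is not a leap year, so February has 28 days).
Then 21 full months totalling 640 days.
December 1–26, 2310: 26 days.
Total: 6 + 640 + 26 = 672 days.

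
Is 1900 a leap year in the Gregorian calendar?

No

1900 is not a leap year (divisible by 100 but not 400).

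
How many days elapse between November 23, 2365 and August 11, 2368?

November 23, 2365 → November 23, 2366: 365 days.
November 23, 2366 → November 23, 2367: 365 days.
November 2367: 30 − 23 = 7 days remain.
Then December (31), January (31), February 2368 (29), March (31), April (30), May (31), June (30), July (31): 31 + 31 + 29 + 31 + 30 + 31 + 30 + 31 = 244 days.
August 1–11, 2368: 11 days.
Residual: 262 days.
Total: 992 days.

992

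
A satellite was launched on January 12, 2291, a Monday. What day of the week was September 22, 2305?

Friday

Day-of-year of January 12, 2291: 12.
Day-of-year of September 22, 2305: 265.
2291 has 365 days, so 365 − 12 = 353 days remain in 2291.
Full years 2292–2304: 10 common + 3 leap = 10×365 + 3×366 = 4748 days.
Total: 353 + 4748 + 265 = 5366 days.
5366 mod 7 = 4, so 4 days after Monday is Friday.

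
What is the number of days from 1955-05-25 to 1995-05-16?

14601

Day-of-year of May 25, 1955: 145.
Day-of-year of May 16, 1995: 136.
1955 has 365 days, so 365 − 145 = 220 days remain in 1955.
Full years 1956–1994: 29 common + 10 leap = 29×365 + 10×366 = 14245 days.
Total: 220 + 14245 + 136 = 14601 days.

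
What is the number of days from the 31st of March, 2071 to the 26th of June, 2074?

1183

Day-of-year of March 31, 2071: 90.
Day-of-year of June 26, 2074: 177.
2071 has 365 days, so 365 − 90 = 275 days remain in 2071.
Full years: 2072: 366; 2073: 365. Sum = 731.
Total: 275 + 731 + 177 = 1183 days.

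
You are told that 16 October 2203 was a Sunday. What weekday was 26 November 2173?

Friday

Count forward from the earlier date (November 26, 2173) to the later (October 16, 2203):
Day-of-year of November 26, 2173: 330.
Day-of-year of October 16, 2203: 289.
2173 has 365 days, so 365 − 330 = 35 days remain in 2173.
Full years 2174–2202: 23 common + 6 leap = 23×365 + 6×366 = 10591 days.
Total: 35 + 10591 + 289 = 10915 days.
10915 mod 7 = 2, so 2 days before Sunday is Friday.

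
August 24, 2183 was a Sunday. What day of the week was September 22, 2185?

Thursday

Day-of-year of August 24, 2183: 236.
Day-of-year of September 22, 2185: 265.
2183 has 365 days, so 365 − 236 = 129 days remain in 2183.
Full years: 2184: 366. Sum = 366.
Total: 129 + 366 + 265 = 760 days.
760 mod 7 = 4, so 4 days after Sunday is Thursday.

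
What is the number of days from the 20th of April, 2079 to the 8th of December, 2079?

April 2079: 30 − 20 = 10 days remain.
Then May (31), June (30), July (31), August (31), September (30), October (31), November (30): 31 + 30 + 31 + 31 + 30 + 31 + 30 = 214 days.
December 1–8, 2079: 8 days.
Total: 10 + 214 + 8 = 232 days.

232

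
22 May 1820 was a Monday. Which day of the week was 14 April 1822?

Sunday

May 22, 1820 → May 22, 1821: 365 days.
May 1821: 31 − 22 = 9 days remain.
Then 10 full months totalling 304 days.
April 1–14, 1822: 14 days.
Residual: 327 days.
Total: 692 days.
692 mod 7 = 6, so 6 days after Monday is Sunday.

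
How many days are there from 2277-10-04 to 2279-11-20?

777

October 2277: 31 − 4 = 27 days remain.
Then 24 full months totalling 730 days.
November 1–20, 2279: 20 days.
Total: 27 + 730 + 20 = 777 days.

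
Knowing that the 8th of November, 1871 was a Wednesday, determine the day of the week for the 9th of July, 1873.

Wednesday

November 8, 1871 → November 8, 1872: 366 days (1872 is a leap year).
November 1872: 30 − 8 = 22 days remain.
Then December (31), January (31), February 1873 (28), March (31), April (30), May (31), June (30): 31 + 31 + 28 + 31 + 30 + 31 + 30 = 212 days.
July 1–9, 1873: 9 days.
Residual: 243 days.
Total: 609 days.
609 is a multiple of 7, so the 9th of July, 1873 falls on the same weekday: Wednesday.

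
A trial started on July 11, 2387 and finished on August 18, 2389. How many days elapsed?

July 2387: 31 − 11 = 20 days remain.
Then 24 full months totalling 731 days.
August 1–18, 2389: 18 days.
Total: 20 + 731 + 18 = 769 days.

769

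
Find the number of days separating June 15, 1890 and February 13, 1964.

From June 15, 1890 to June 15, 1963: 73 years, of which 17 contain a Feb 29 — 56×365 + 17×366 = 26662 days.
(1900 is not a leap year (divisible by 100 but not 400).)
June 1963: 30 − 15 = 15 days remain.
Then July (31), August (31), September (30), October (31), November (30), December (31), January (31): 31 + 31 + 30 + 31 + 30 + 31 + 31 = 215 days.
February 1–13, 1964: 13 days (1964 is a leap year).
Residual: 243 days.
Total: 26905 days.

26905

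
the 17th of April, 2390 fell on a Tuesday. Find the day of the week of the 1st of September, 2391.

Day-of-year of April 17, 2390: 107.
Day-of-year of September 1, 2391: 244.
2390 has 365 days, so 365 − 107 = 258 days remain in 2390.
Total: 258 + 244 = 502 days.
502 mod 7 = 5, so 5 days after Tuesday is Sunday.

Sunday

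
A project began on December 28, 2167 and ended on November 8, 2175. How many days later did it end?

2872

From December 28, 2167 to December 28, 2174: 7 years, of which 2 contain a Feb 29 — 5×365 + 2×366 = 2557 days.
December 2174: 31 − 28 = 3 days remain.
Then 10 full months totalling 304 days.
November 1–8, 2175: 8 days.
Residual: 315 days.
Total: 2872 days.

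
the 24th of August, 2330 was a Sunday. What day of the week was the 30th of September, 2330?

August 2330: 31 − 24 = 7 days remain.
September 1–30, 2330: 30 days.
Total: 7 + 30 = 37 days.
37 mod 7 = 2, so 2 days after Sunday is Tuesday.

Tuesday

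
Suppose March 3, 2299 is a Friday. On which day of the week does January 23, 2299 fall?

Count forward from the earlier date (January 23, 2299) to the later (March 3, 2299):
January 2299: 31 − 23 = 8 days remain.
Then February 2299 (28): 28 days.
March 1–3, 2299: 3 days.
Total: 8 + 28 + 3 = 39 days.
39 mod 7 = 4, so 4 days before Friday is Monday.

Monday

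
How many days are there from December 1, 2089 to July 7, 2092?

949

Day-of-year of December 1, 2089: 335.
Day-of-year of July 7, 2092: 189.
2089 has 365 days, so 365 − 335 = 30 days remain in 2089.
Full years: 2090: 365; 2091: 365. Sum = 730.
Total: 30 + 730 + 189 = 949 days.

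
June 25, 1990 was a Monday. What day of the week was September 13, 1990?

Thursday

June 1990: 30 − 25 = 5 days remain.
Then July (31), August (31): 31 + 31 = 62 days.
September 1–13, 1990: 13 days.
Total: 5 + 62 + 13 = 80 days.
80 mod 7 = 3, so 3 days after Monday is Thursday.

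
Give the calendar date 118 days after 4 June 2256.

30 September 2256

Count 118 days after June 4, 2256:
June 2256: 30 − 4 = 26 days remain.
Then July (31), August (31): 31 + 31 = 62 days.
September 1–30, 2256: 30 days.
Total: 26 + 62 + 30 = 118 days.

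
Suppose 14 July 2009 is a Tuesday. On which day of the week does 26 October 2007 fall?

Count forward from the earlier date (October 26, 2007) to the later (July 14, 2009):
October 2007: 31 − 26 = 5 days remain.
Then 20 full months totalling 608 days.
July 1–14, 2009: 14 days.
Total: 5 + 608 + 14 = 627 days.
627 mod 7 = 4, so 4 days before Tuesday is Friday.

Friday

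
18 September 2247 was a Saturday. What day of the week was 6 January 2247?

Wednesday

Count forward from the earlier date (January 6, 2247) to the later (September 18, 2247):
January 2247: 31 − 6 = 25 days remain.
Then February 2247 (28), March (31), April (30), May (31), June (30), July (31), August (31): 28 + 31 + 30 + 31 + 30 + 31 + 31 = 212 days.
September 1–18, 2247: 18 days.
Total: 25 + 212 + 18 = 255 days.
255 mod 7 = 3, so 3 days before Saturday is Wednesday.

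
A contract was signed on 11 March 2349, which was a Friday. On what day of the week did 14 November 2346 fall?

Count forward from the earlier date (November 14, 2346) to the later (March 11, 2349):
November 14, 2346 → November 14, 2347: 365 days.
November 14, 2347 → November 14, 2348: 366 days (2348 is a leap year).
November 2348: 30 − 14 = 16 days remain.
Then December (31), January (31), February 2349 (28): 31 + 31 + 28 = 90 days.
March 1–11, 2349: 11 days.
Residual: 117 days.
Total: 848 days.
848 mod 7 = 1, so 1 day before Friday is Thursday.

Thursday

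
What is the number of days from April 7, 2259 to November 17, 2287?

Day-of-year of April 7, 2259: 97.
Day-of-year of November 17, 2287: 321.
2259 has 365 days, so 365 − 97 = 268 days remain in 2259.
Full years 2260–2286: 20 common + 7 leap = 20×365 + 7×366 = 9862 days.
Total: 268 + 9862 + 321 = 10451 days.

10451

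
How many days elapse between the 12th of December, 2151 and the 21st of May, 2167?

Day-of-year of December 12, 2151: 346.
Day-of-year of May 21, 2167: 141.
2151 has 365 days, so 365 − 346 = 19 days remain in 2151.
Full years 2152–2166: 11 common + 4 leap = 11×365 + 4×366 = 5479 days.
Total: 19 + 5479 + 141 = 5639 days.

5639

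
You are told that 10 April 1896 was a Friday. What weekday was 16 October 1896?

April 1896: 30 − 10 = 20 days remain.
Then May (31), June (30), July (31), August (31), September (30): 31 + 30 + 31 + 31 + 30 = 153 days.
October 1–16, 1896: 16 days.
Total: 20 + 153 + 16 = 189 days.
189 is a multiple of 7, so 16 October 1896 falls on the same weekday: Friday.

Friday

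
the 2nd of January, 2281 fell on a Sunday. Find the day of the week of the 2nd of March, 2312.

From January 2, 2281 to January 2, 2312: 31 years, of which 6 contain a Feb 29 — 25×365 + 6×366 = 11321 days.
(2300 is not a leap year (divisible by 100 but not 400).)
January 2312: 31 − 2 = 29 days remain.
Then February 2312 (29): 29 days.
March 1–2, 2312: 2 days.
Residual: 60 days.
Total: 11381 days.
11381 mod 7 = 6, so 6 days after Sunday is Saturday.

Saturday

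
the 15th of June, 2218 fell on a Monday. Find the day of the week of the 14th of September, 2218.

Monday

June 2218: 30 − 15 = 15 days remain.
Then July (31), August (31): 31 + 31 = 62 days.
September 1–14, 2218: 14 days.
Total: 15 + 62 + 14 = 91 days.
91 is a multiple of 7, so the 14th of September, 2218 falls on the same weekday: Monday.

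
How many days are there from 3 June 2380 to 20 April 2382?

June 3, 2380 → June 3, 2381: 365 days.
June 2381: 30 − 3 = 27 days remain.
Then 9 full months totalling 274 days.
April 1–20, 2382: 20 days.
Residual: 321 days.
Total: 686 days.

686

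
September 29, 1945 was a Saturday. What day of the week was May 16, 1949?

September 29, 1945 → September 29, 1946: 365 days.
September 29, 1946 → September 29, 1947: 365 days.
September 29, 1947 → September 29, 1948: 366 days (1948 is a leap year).
September 1948: 30 − 29 = 1 day remains.
Then October (31), November (30), December (31), January (31), February 1949 (28), March (31), April (30): 31 + 30 + 31 + 31 + 28 + 31 + 30 = 212 days.
May 1–16, 1949: 16 days.
Residual: 229 days.
Total: 1325 days.
1325 mod 7 = 2, so 2 days after Saturday is Monday.

Monday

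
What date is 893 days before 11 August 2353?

2 March 2351

Count 893 days before August 11, 2353:
March 2, 2351 → March 2, 2352: 366 days (2352 is a leap year).
March 2, 2352 → March 2, 2353: 365 days.
March 2353: 31 − 2 = 29 days remain.
Then April (30), May (31), June (30), July (31): 30 + 31 + 30 + 31 = 122 days.
August 1–11, 2353: 11 days.
Residual: 162 days.
Total: 893 days.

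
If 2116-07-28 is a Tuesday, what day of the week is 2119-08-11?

Friday

Day-of-year of July 28, 2116: 210.
Day-of-year of August 11, 2119: 223.
2116 has 366 days, so 366 − 210 = 156 days remain in 2116.
Full years: 2117: 365; 2118: 365. Sum = 730.
Total: 156 + 730 + 223 = 1109 days.
1109 mod 7 = 3, so 3 days after Tuesday is Friday.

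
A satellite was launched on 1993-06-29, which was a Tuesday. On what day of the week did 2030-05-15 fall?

Wednesday

Day-of-year of June 29, 1993: 180.
Day-of-year of May 15, 2030: 135.
1993 has 365 days, so 365 − 180 = 185 days remain in 1993.
Full years 1994–2029: 27 common + 9 leap = 27×365 + 9×366 = 13149 days.
Total: 185 + 13149 + 135 = 13469 days.
13469 mod 7 = 1, so 1 day after Tuesday is Wednesday.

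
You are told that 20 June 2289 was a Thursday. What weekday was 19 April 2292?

Tuesday

June 20, 2289 → June 20, 2290: 365 days.
June 20, 2290 → June 20, 2291: 365 days.
June 2291: 30 − 20 = 10 days remain.
Then 9 full months totalling 275 days.
April 1–19, 2292: 19 days.
Residual: 304 days.
Total: 1034 days.
1034 mod 7 = 5, so 5 days after Thursday is Tuesday.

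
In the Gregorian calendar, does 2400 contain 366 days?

2400 is a leap year (divisible by 400).

Yes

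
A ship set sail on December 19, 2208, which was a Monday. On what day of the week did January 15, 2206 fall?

Count forward from the earlier date (January 15, 2206) to the later (December 19, 2208):
January 15, 2206 → January 15, 2207: 365 days.
January 15, 2207 → January 15, 2208: 365 days.
January 2208: 31 − 15 = 16 days remain.
Then 10 full months totalling 304 days.
December 1–19, 2208: 19 days.
Residual: 339 days.
Total: 1069 days.
1069 mod 7 = 5, so 5 days before Monday is Wednesday.

Wednesday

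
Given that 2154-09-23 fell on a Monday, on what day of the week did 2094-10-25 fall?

Monday

Count forward from the earlier date (October 25, 2094) to the later (September 23, 2154):
Day-of-year of October 25, 2094: 298.
Day-of-year of September 23, 2154: 266.
2094 has 365 days, so 365 − 298 = 67 days remain in 2094.
Full years 2095–2153: 45 common + 14 leap = 45×365 + 14×366 = 21549 days.
Total: 67 + 21549 + 266 = 21882 days.
21882 is a multiple of 7, so 2094-10-25 falls on the same weekday: Monday.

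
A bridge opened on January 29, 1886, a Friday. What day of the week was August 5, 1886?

Thursday

January 1886: 31 − 29 = 2 days remain.
Then February 1886 (28), March (31), April (30), May (31), June (30), July (31): 28 + 31 + 30 + 31 + 30 + 31 = 181 days.
August 1–5, 1886: 5 days.
Total: 2 + 181 + 5 = 188 days.
188 mod 7 = 6, so 6 days after Friday is Thursday.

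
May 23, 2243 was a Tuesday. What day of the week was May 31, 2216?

Friday

Count forward from the earlier date (May 31, 2216) to the later (May 23, 2243):
From May 31, 2216 to May 31, 2242: 26 years, of which 6 contain a Feb 29 — 20×365 + 6×366 = 9496 days.
May 2242: 31 − 31 = 0 days remain.
Then 11 full months totalling 334 days.
May 1–23, 2243: 23 days.
Residual: 357 days.
Total: 9853 days.
9853 mod 7 = 4, so 4 days before Tuesday is Friday.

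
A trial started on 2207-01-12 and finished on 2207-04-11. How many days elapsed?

January 2207: 31 − 12 = 19 days remain.
Then February 2207 (28), March (31): 28 + 31 = 59 days.
April 1–11, 2207: 11 days.
Total: 19 + 59 + 11 = 89 days.

89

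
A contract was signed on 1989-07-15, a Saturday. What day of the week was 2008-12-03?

From July 15, 1989 to July 15, 2008: 19 years, of which 5 contain a Feb 29 — 14×365 + 5×366 = 6940 days.
(2000 is a leap year (divisible by 400).)
July 2008: 31 − 15 = 16 days remain.
Then August (31), September (30), October (31), November (30): 31 + 30 + 31 + 30 = 122 days.
December 1–3, 2008: 3 days.
Residual: 141 days.
Total: 7081 days.
7081 mod 7 = 4, so 4 days after Saturday is Wednesday.

Wednesday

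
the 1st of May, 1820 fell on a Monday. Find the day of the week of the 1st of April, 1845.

Tuesday

From May 1, 1820 to May 1, 1844: 24 years, of which 6 contain a Feb 29 — 18×365 + 6×366 = 8766 days.
May 1844: 31 − 1 = 30 days remain.
Then 10 full months totalling 304 days.
April 1, 1845: 1 day.
Residual: 335 days.
Total: 9101 days.
9101 mod 7 = 1, so 1 day after Monday is Tuesday.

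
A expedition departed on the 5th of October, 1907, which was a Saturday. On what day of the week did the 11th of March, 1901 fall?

Count forward from the earlier date (March 11, 1901) to the later (October 5, 1907):
Day-of-year of March 11, 1901: 70.
Day-of-year of October 5, 1907: 278.
1901 has 365 days, so 365 − 70 = 295 days remain in 1901.
Full years: 1902: 365; 1903: 365; 1904: 366; 1905: 365; 1906: 365. Sum = 1826.
Total: 295 + 1826 + 278 = 2399 days.
2399 mod 7 = 5, so 5 days before Saturday is Monday.

Monday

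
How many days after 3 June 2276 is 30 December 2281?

2036

Day-of-year of June 3, 2276: 155.
Day-of-year of December 30, 2281: 364.
2276 has 366 days, so 366 − 155 = 211 days remain in 2276.
Full years: 2277: 365; 2278: 365; 2279: 365; 2280: 366. Sum = 1461.
Total: 211 + 1461 + 364 = 2036 days.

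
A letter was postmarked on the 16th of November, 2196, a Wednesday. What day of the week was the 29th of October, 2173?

Count forward from the earlier date (October 29, 2173) to the later (November 16, 2196):
From October 29, 2173 to October 29, 2196: 23 years, of which 6 contain a Feb 29 — 17×365 + 6×366 = 8401 days.
October 2196: 31 − 29 = 2 days remain.
November 1–16, 2196: 16 days.
Residual: 18 days.
Total: 8419 days.
8419 mod 7 = 5, so 5 days before Wednesday is Friday.

Friday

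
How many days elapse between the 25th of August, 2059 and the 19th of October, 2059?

August 2059: 31 − 25 = 6 days remain.
Then September (30): 30 days.
October 1–19, 2059: 19 days.
Total: 6 + 30 + 19 = 55 days.

55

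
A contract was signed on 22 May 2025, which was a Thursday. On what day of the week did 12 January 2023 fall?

Thursday

Count forward from the earlier date (January 12, 2023) to the later (May 22, 2025):
Day-of-year of January 12, 2023: 12.
Day-of-year of May 22, 2025: 142.
2023 has 365 days, so 365 − 12 = 353 days remain in 2023.
Full years: 2024: 366. Sum = 366.
Total: 353 + 366 + 142 = 861 days.
861 is a multiple of 7, so 12 January 2023 falls on the same weekday: Thursday.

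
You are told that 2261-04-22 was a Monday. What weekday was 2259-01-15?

Count forward from the earlier date (January 15, 2259) to the later (April 22, 2261):
January 2259: 31 − 15 = 16 days remain.
Then 26 full months totalling 790 days.
April 1–22, 2261: 22 days.
Total: 16 + 790 + 22 = 828 days.
828 mod 7 = 2, so 2 days before Monday is Saturday.

Saturday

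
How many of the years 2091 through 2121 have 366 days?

Years divisible by 4 in [2091, 2121]: 2092, 2096, 2100, 2104, 2108, 2112, 2116, 2120.
Of these, 2100 is divisible by 100 but not 400, so not leap.
Leap years: 8 − 1 = 7.

7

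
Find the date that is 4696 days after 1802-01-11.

1814-11-20

Count 4696 days after January 11, 1802:
Day-of-year of January 11, 1802: 11.
Day-of-year of November 20, 1814: 324.
1802 has 365 days, so 365 − 11 = 354 days remain in 1802.
Full years 1803–1813: 8 common + 3 leap = 8×365 + 3×366 = 4018 days.
Total: 354 + 4018 + 324 = 4696 days.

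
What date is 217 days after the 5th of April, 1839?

the 8th of November, 1839

Count 217 days after April 5, 1839:
April 1839: 30 − 5 = 25 days remain.
Then May (31), June (30), July (31), August (31), September (30), October (31): 31 + 30 + 31 + 31 + 30 + 31 = 184 days.
November 1–8, 1839: 8 days.
Total: 25 + 184 + 8 = 217 days.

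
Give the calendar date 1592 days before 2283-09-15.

2279-05-07

Count 1592 days before September 15, 2283:
Day-of-year of May 7, 2279: 127.
Day-of-year of September 15, 2283: 258.
2279 has 365 days, so 365 − 127 = 238 days remain in 2279.
Full years: 2280: 366; 2281: 365; 2282: 365. Sum = 1096.
Total: 238 + 1096 + 258 = 1592 days.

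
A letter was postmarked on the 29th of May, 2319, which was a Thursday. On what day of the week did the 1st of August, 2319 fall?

Friday

May 2319: 31 − 29 = 2 days remain.
Then June (30), July (31): 30 + 31 = 61 days.
August 1, 2319: 1 day.
Total: 2 + 61 + 1 = 64 days.
64 mod 7 = 1, so 1 day after Thursday is Friday.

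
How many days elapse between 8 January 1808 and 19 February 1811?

Day-of-year of January 8, 1808: 8.
Day-of-year of February 19, 1811: 50.
1808 has 366 days, so 366 − 8 = 358 days remain in 1808.
Full years: 1809: 365; 1810: 365. Sum = 730.
Total: 358 + 730 + 50 = 1138 days.

1138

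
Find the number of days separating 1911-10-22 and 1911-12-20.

59

October 1911: 31 − 22 = 9 days remain.
Then November (30): 30 days.
December 1–20, 1911: 20 days.
Total: 9 + 30 + 20 = 59 days.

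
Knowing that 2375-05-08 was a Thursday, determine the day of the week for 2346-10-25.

Friday

Count forward from the earlier date (October 25, 2346) to the later (May 8, 2375):
Day-of-year of October 25, 2346: 298.
Day-of-year of May 8, 2375: 128.
2346 has 365 days, so 365 − 298 = 67 days remain in 2346.
Full years 2347–2374: 21 common + 7 leap = 21×365 + 7×366 = 10227 days.
Total: 67 + 10227 + 128 = 10422 days.
10422 mod 7 = 6, so 6 days before Thursday is Friday.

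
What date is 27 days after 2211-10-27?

2211-11-23

Count 27 days after October 27, 2211:
October 2211: 31 − 27 = 4 days remain.
November 1–23, 2211: 23 days.
Total: 4 + 23 = 27 days.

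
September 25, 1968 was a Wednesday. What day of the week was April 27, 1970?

Day-of-year of September 25, 1968: 269.
Day-of-year of April 27, 1970: 117.
1968 has 366 days, so 366 − 269 = 97 days remain in 1968.
Full years: 1969: 365. Sum = 365.
Total: 97 + 365 + 117 = 579 days.
579 mod 7 = 5, so 5 days after Wednesday is Monday.

Monday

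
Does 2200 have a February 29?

No

2200 is not a leap year (divisible by 100 but not 400).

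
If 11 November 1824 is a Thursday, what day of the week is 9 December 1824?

November 1824: 30 − 11 = 19 days remain.
December 1–9, 1824: 9 days.
Total: 19 + 9 = 28 days.
28 is a multiple of 7, so 9 December 1824 falls on the same weekday: Thursday.

Thursday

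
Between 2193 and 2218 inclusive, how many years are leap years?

Years divisible by 4 in [2193, 2218]: 2196, 2200, 2204, 2208, 2212, 2216.
Of these, 2200 is divisible by 100 but not 400, so not leap.
Leap years: 6 − 1 = 5.

5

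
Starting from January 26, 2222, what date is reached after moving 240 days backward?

May 31, 2221

Count 240 days before January 26, 2222:
May 2221: 31 − 31 = 0 days remain.
Then June (30), July (31), August (31), September (30), October (31), November (30), December (31): 30 + 31 + 31 + 30 + 31 + 30 + 31 = 214 days.
January 1–26, 2222: 26 days.
Total: 0 + 214 + 26 = 240 days.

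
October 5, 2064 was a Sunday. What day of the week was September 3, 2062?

Sunday

Count forward from the earlier date (September 3, 2062) to the later (October 5, 2064):
Day-of-year of September 3, 2062: 246.
Day-of-year of October 5, 2064: 279.
2062 has 365 days, so 365 − 246 = 119 days remain in 2062.
Full years: 2063: 365. Sum = 365.
Total: 119 + 365 + 279 = 763 days.
763 is a multiple of 7, so September 3, 2062 falls on the same weekday: Sunday.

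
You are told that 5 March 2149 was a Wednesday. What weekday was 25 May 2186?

Thursday

From March 5, 2149 to March 5, 2186: 37 years, of which 9 contain a Feb 29 — 28×365 + 9×366 = 13514 days.
March 2186: 31 − 5 = 26 days remain.
Then April (30): 30 days.
May 1–25, 2186: 25 days.
Residual: 81 days.
Total: 13595 days.
13595 mod 7 = 1, so 1 day after Wednesday is Thursday.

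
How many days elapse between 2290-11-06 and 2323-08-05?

11959

From November 6, 2290 to November 6, 2322: 32 years, of which 7 contain a Feb 29 — 25×365 + 7×366 = 11687 days.
(2300 is not a leap year (divisible by 100 but not 400).)
November 2322: 30 − 6 = 24 days remain.
Then December (31), January (31), February 2323 (28), March (31), April (30), May (31), June (30), July (31): 31 + 31 + 28 + 31 + 30 + 31 + 30 + 31 = 243 days.
August 1–5, 2323: 5 days.
Residual: 272 days.
Total: 11959 days.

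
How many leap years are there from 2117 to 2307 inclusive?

45

Years divisible by 4: 2120, 2124, …, 2304 — 47 in all.
Of these, 2200, 2300 are divisible by 100 but not 400, so not leap.
Leap years: 47 − 2 = 45.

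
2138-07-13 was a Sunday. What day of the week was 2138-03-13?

Thursday

Count forward from the earlier date (March 13, 2138) to the later (July 13, 2138):
March 2138: 31 − 13 = 18 days remain.
Then April (30), May (31), June (30): 30 + 31 + 30 = 91 days.
July 1–13, 2138: 13 days.
Total: 18 + 91 + 13 = 122 days.
122 mod 7 = 3, so 3 days before Sunday is Thursday.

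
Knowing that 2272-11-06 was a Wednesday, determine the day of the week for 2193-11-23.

Saturday

Count forward from the earlier date (November 23, 2193) to the later (November 6, 2272):
From November 23, 2193 to November 23, 2271: 78 years, of which 18 contain a Feb 29 — 60×365 + 18×366 = 28488 days.
(2200 is not a leap year (divisible by 100 but not 400).)
November 2271: 30 − 23 = 7 days remain.
Then 11 full months totalling 336 days.
November 1–6, 2272: 6 days.
Residual: 349 days.
Total: 28837 days.
28837 mod 7 = 4, so 4 days before Wednesday is Saturday.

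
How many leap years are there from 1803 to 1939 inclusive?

Years divisible by 4: 1804, 1808, …, 1936 — 34 in all.
Of these, 1900 is divisible by 100 but not 400, so not leap.
Leap years: 34 − 1 = 33.

33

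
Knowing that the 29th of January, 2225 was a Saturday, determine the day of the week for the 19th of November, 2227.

Day-of-year of January 29, 2225: 29.
Day-of-year of November 19, 2227: 323.
2225 has 365 days, so 365 − 29 = 336 days remain in 2225.
Full years: 2226: 365. Sum = 365.
Total: 336 + 365 + 323 = 1024 days.
1024 mod 7 = 2, so 2 days after Saturday is Monday.

Monday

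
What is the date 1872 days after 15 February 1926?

2 April 1931

Count 1872 days after February 15, 1926:
Day-of-year of February 15, 1926: 46.
Day-of-year of April 2, 1931: 92.
1926 has 365 days, so 365 − 46 = 319 days remain in 1926.
Full years: 1927: 365; 1928: 366; 1929: 365; 1930: 365. Sum = 1461.
Total: 319 + 1461 + 92 = 1872 days.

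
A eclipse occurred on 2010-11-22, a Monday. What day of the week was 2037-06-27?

Saturday

Day-of-year of November 22, 2010: 326.
Day-of-year of June 27, 2037: 178.
2010 has 365 days, so 365 − 326 = 39 days remain in 2010.
Full years 2011–2036: 19 common + 7 leap = 19×365 + 7×366 = 9497 days.
Total: 39 + 9497 + 178 = 9714 days.
9714 mod 7 = 5, so 5 days after Monday is Saturday.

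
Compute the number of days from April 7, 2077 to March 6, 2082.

1794

April 7, 2077 → April 7, 2078: 365 days.
April 7, 2078 → April 7, 2079: 365 days.
April 7, 2079 → April 7, 2080: 366 days (2080 is a leap year).
April 7, 2080 → April 7, 2081: 365 days.
April 2081: 30 − 7 = 23 days remain.
Then 10 full months totalling 304 days.
March 1–6, 2082: 6 days.
Residual: 333 days.
Total: 1794 days.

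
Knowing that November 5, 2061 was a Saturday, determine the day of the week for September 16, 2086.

Day-of-year of November 5, 2061: 309.
Day-of-year of September 16, 2086: 259.
2061 has 365 days, so 365 − 309 = 56 days remain in 2061.
Full years 2062–2085: 18 common + 6 leap = 18×365 + 6×366 = 8766 days.
Total: 56 + 8766 + 259 = 9081 days.
9081 mod 7 = 2, so 2 days after Saturday is Monday.

Monday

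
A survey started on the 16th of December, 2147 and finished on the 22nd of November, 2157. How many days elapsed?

3629

From December 16, 2147 to December 16, 2156: 9 years, of which 3 contain a Feb 29 — 6×365 + 3×366 = 3288 days.
December 2156: 31 − 16 = 15 days remain.
Then 10 full months totalling 304 days.
November 1–22, 2157: 22 days.
Residual: 341 days.
Total: 3629 days.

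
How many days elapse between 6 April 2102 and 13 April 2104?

738

April 2102: 30 − 6 = 24 days remain.
Then 23 full months totalling 701 days.
April 1–13, 2104: 13 days.
Total: 24 + 701 + 13 = 738 days.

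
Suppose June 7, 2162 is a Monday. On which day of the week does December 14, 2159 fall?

Count forward from the earlier date (December 14, 2159) to the later (June 7, 2162):
Day-of-year of December 14, 2159: 348.
Day-of-year of June 7, 2162: 158.
2159 has 365 days, so 365 − 348 = 17 days remain in 2159.
Full years: 2160: 366; 2161: 365. Sum = 731.
Total: 17 + 731 + 158 = 906 days.
906 mod 7 = 3, so 3 days before Monday is Friday.

Friday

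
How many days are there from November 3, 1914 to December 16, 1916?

Day-of-year of November 3, 1914: 307.
Day-of-year of December 16, 1916: 351.
1914 has 365 days, so 365 − 307 = 58 days remain in 1914.
Full years: 1915: 365. Sum = 365.
Total: 58 + 365 + 351 = 774 days.

774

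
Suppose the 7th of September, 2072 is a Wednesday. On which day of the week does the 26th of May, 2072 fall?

Count forward from the earlier date (May 26, 2072) to the later (September 7, 2072):
May 2072: 31 − 26 = 5 days remain.
Then June (30), July (31), August (31): 30 + 31 + 31 = 92 days.
September 1–7, 2072: 7 days.
Total: 5 + 92 + 7 = 104 days.
104 mod 7 = 6, so 6 days before Wednesday is Thursday.

Thursday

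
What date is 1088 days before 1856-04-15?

1853-04-23

Count 1088 days before April 15, 1856:
Day-of-year of April 23, 1853: 113.
Day-of-year of April 15, 1856: 106.
1853 has 365 days, so 365 − 113 = 252 days remain in 1853.
Full years: 1854: 365; 1855: 365. Sum = 730.
Total: 252 + 730 + 106 = 1088 days.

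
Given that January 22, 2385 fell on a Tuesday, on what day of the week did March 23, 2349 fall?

Wednesday

Count forward from the earlier date (March 23, 2349) to the later (January 22, 2385):
Day-of-year of March 23, 2349: 82.
Day-of-year of January 22, 2385: 22.
2349 has 365 days, so 365 − 82 = 283 days remain in 2349.
Full years 2350–2384: 26 common + 9 leap = 26×365 + 9×366 = 12784 days.
Total: 283 + 12784 + 22 = 13089 days.
13089 mod 7 = 6, so 6 days before Tuesday is Wednesday.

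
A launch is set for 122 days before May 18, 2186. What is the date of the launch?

January 16, 2186

Count 122 days before May 18, 2186:
January 2186: 31 − 16 = 15 days remain.
Then February 2186 (28), March (31), April (30): 28 + 31 + 30 = 89 days.
May 1–18, 2186: 18 days.
Total: 15 + 89 + 18 = 122 days.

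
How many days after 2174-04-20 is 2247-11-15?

From April 20, 2174 to April 20, 2247: 73 years, of which 17 contain a Feb 29 — 56×365 + 17×366 = 26662 days.
(2200 is not a leap year (divisible by 100 but not 400).)
April 2247: 30 − 20 = 10 days remain.
Then May (31), June (30), July (31), August (31), September (30), October (31): 31 + 30 + 31 + 31 + 30 + 31 = 184 days.
November 1–15, 2247: 15 days.
Residual: 209 days.
Total: 26871 days.

26871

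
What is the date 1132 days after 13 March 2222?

18 April 2225

Count 1132 days after March 13, 2222:
March 13, 2222 → March 13, 2223: 365 days.
March 13, 2223 → March 13, 2224: 366 days (2224 is a leap year).
March 13, 2224 → March 13, 2225: 365 days.
March 2225: 31 − 13 = 18 days remain.
April 1–18, 2225: 18 days.
Residual: 36 days.
Total: 1132 days.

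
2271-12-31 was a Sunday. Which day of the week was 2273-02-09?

December 2271: 31 − 31 = 0 days remain.
Then 13 full months totalling 397 days.
February 1–9, 2273: 9 days (2273 is not a leap year).
Total: 0 + 397 + 9 = 406 days.
406 is a multiple of 7, so 2273-02-09 falls on the same weekday: Sunday.

Sunday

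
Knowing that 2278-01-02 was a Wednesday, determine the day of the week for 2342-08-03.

From January 2, 2278 to January 2, 2342: 64 years, of which 15 contain a Feb 29 — 49×365 + 15×366 = 23375 days.
(2300 is not a leap year (divisible by 100 but not 400).)
January 2342: 31 − 2 = 29 days remain.
Then February 2342 (28), March (31), April (30), May (31), June (30), July (31): 28 + 31 + 30 + 31 + 30 + 31 = 181 days.
August 1–3, 2342: 3 days.
Residual: 213 days.
Total: 23588 days.
23588 mod 7 = 5, so 5 days after Wednesday is Monday.

Monday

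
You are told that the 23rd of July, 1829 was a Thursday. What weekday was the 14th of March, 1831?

Monday

Day-of-year of July 23, 1829: 204.
Day-of-year of March 14, 1831: 73.
1829 has 365 days, so 365 − 204 = 161 days remain in 1829.
Full years: 1830: 365. Sum = 365.
Total: 161 + 365 + 73 = 599 days.
599 mod 7 = 4, so 4 days after Thursday is Monday.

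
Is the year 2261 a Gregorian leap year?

No

2261 is not a leap year.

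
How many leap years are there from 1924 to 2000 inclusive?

20

Years divisible by 4: 1924, 1928, …, 2000 — 20 in all.
2000 is divisible by 400, so still leap.
No century exceptions apply. Count: 20.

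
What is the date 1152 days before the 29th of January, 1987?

the 4th of December, 1983

Count 1152 days before January 29, 1987:
Day-of-year of December 4, 1983: 338.
Day-of-year of January 29, 1987: 29.
1983 has 365 days, so 365 − 338 = 27 days remain in 1983.
Full years: 1984: 366; 1985: 365; 1986: 365. Sum = 1096.
Total: 27 + 1096 + 29 = 1152 days.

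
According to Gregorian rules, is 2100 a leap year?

2100 is not a leap year (divisible by 100 but not 400).

No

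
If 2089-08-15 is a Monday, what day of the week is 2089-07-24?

Sunday

Count forward from the earlier date (July 24, 2089) to the later (August 15, 2089):
July 2089: 31 − 24 = 7 days remain.
August 1–15, 2089: 15 days.
Total: 7 + 15 = 22 days.
22 mod 7 = 1, so 1 day before Monday is Sunday.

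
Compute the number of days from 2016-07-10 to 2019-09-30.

1177

July 10, 2016 → July 10, 2017: 365 days.
July 10, 2017 → July 10, 2018: 365 days.
July 10, 2018 → July 10, 2019: 365 days.
July 2019: 31 − 10 = 21 days remain.
Then August (31): 31 days.
September 1–30, 2019: 30 days.
Residual: 82 days.
Total: 1177 days.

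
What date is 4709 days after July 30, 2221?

June 21, 2234

Count 4709 days after July 30, 2221:
Day-of-year of July 30, 2221: 211.
Day-of-year of June 21, 2234: 172.
2221 has 365 days, so 365 − 211 = 154 days remain in 2221.
Full years 2222–2233: 9 common + 3 leap = 9×365 + 3×366 = 4383 days.
Total: 154 + 4383 + 172 = 4709 days.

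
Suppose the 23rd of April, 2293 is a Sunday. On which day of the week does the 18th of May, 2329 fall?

From April 23, 2293 to April 23, 2329: 36 years, of which 8 contain a Feb 29 — 28×365 + 8×366 = 13148 days.
(2300 is not a leap year (divisible by 100 but not 400).)
April 2329: 30 − 23 = 7 days remain.
May 1–18, 2329: 18 days.
Residual: 25 days.
Total: 13173 days.
13173 mod 7 = 6, so 6 days after Sunday is Saturday.

Saturday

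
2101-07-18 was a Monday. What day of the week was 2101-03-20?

Count forward from the earlier date (March 20, 2101) to the later (July 18, 2101):
March 2101: 31 − 20 = 11 days remain.
Then April (30), May (31), June (30): 30 + 31 + 30 = 91 days.
July 1–18, 2101: 18 days.
Total: 11 + 91 + 18 = 120 days.
120 mod 7 = 1, so 1 day before Monday is Sunday.

Sunday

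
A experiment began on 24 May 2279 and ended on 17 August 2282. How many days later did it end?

1181

May 24, 2279 → May 24, 2280: 366 days (2280 is a leap year).
May 24, 2280 → May 24, 2281: 365 days.
May 24, 2281 → May 24, 2282: 365 days.
May 2282: 31 − 24 = 7 days remain.
Then June (30), July (31): 30 + 31 = 61 days.
August 1–17, 2282: 17 days.
Residual: 85 days.
Total: 1181 days.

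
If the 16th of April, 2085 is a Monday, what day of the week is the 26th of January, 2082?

Monday

Count forward from the earlier date (January 26, 2082) to the later (April 16, 2085):
Day-of-year of January 26, 2082: 26.
Day-of-year of April 16, 2085: 106.
2082 has 365 days, so 365 − 26 = 339 days remain in 2082.
Full years: 2083: 365; 2084: 366. Sum = 731.
Total: 339 + 731 + 106 = 1176 days.
1176 is a multiple of 7, so the 26th of January, 2082 falls on the same weekday: Monday.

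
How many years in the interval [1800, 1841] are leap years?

10

Years divisible by 4 in [1800, 1841]: 1800, 1804, 1808, 1812, 1816, 1820, 1824, 1828, 1832, 1836, 1840.
Of these, 1800 is divisible by 100 but not 400, so not leap.
Leap years: 11 − 1 = 10.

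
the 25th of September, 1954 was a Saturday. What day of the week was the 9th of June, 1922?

Count forward from the earlier date (June 9, 1922) to the later (September 25, 1954):
Day-of-year of June 9, 1922: 160.
Day-of-year of September 25, 1954: 268.
1922 has 365 days, so 365 − 160 = 205 days remain in 1922.
Full years 1923–1953: 23 common + 8 leap = 23×365 + 8×366 = 11323 days.
Total: 205 + 11323 + 268 = 11796 days.
11796 mod 7 = 1, so 1 day before Saturday is Friday.

Friday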